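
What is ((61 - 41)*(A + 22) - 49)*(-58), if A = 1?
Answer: -23838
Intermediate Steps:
((61 - 41)*(A + 22) - 49)*(-58) = ((61 - 41)*(1 + 22) - 49)*(-58) = (20*23 - 49)*(-58) = (460 - 49)*(-58) = 411*(-58) = -23838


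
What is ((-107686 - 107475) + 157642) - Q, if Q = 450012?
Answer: -507531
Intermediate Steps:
((-107686 - 107475) + 157642) - Q = ((-107686 - 107475) + 157642) - 1*450012 = (-215161 + 157642) - 450012 = -57519 - 450012 = -507531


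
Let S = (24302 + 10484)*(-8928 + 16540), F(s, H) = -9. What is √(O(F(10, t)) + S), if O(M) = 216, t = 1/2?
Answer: 4*√16549453 ≈ 16272.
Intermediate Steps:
t = ½ ≈ 0.50000
S = 264791032 (S = 34786*7612 = 264791032)
√(O(F(10, t)) + S) = √(216 + 264791032) = √264791248 = 4*√16549453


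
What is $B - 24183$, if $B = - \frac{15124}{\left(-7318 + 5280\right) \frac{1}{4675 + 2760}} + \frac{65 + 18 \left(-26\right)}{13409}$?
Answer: $\frac{423469124480}{13663771} \approx 30992.0$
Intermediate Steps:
$B = \frac{753900098573}{13663771}$ ($B = - \frac{15124}{\left(-2038\right) \frac{1}{7435}} + \left(65 - 468\right) \frac{1}{13409} = - \frac{15124}{\left(-2038\right) \frac{1}{7435}} - \frac{403}{13409} = - \frac{15124}{- \frac{2038}{7435}} - \frac{403}{13409} = \left(-15124\right) \left(- \frac{7435}{2038}\right) - \frac{403}{13409} = \frac{56223470}{1019} - \frac{403}{13409} = \frac{753900098573}{13663771} \approx 55175.0$)
$B - 24183 = \frac{753900098573}{13663771} - 24183 = \frac{423469124480}{13663771}$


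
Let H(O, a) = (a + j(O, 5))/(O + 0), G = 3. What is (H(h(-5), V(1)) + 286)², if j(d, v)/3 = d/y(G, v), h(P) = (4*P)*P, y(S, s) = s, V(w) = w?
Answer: 821452921/10000 ≈ 82145.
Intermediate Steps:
h(P) = 4*P²
j(d, v) = 3*d/v (j(d, v) = 3*(d/v) = 3*d/v)
H(O, a) = (a + 3*O/5)/O (H(O, a) = (a + 3*O/5)/(O + 0) = (a + 3*O*(⅕))/O = (a + 3*O/5)/O)
(H(h(-5), V(1)) + 286)² = ((⅗ + 1/(4*(-5)²)) + 286)² = ((⅗ + 1/(4*25)) + 286)² = ((⅗ + 1/100) + 286)² = (61/100 + 286)² = (28661/100)² = 821452921/10000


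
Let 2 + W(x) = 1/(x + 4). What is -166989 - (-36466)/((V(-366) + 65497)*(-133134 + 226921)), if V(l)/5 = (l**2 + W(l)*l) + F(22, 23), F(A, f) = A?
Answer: -1047500204440751200/6272869497057 ≈ -1.6699e+5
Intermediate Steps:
W(x) = -2 + 1/(4 + x) (W(x) = -2 + 1/(x + 4) = -2 + 1/(4 + x))
V(l) = 110 + 5*l**2 + 5*l*(-7 - 2*l)/(4 + l) (V(l) = 5*((l**2 + ((-7 - 2*l)/(4 + l))*l) + 22) = 5*((l**2 + l*(-7 - 2*l)/(4 + l)) + 22) = 5*(22 + l**2 + l*(-7 - 2*l)/(4 + l)) = 110 + 5*l**2 + 5*l*(-7 - 2*l)/(4 + l))
-166989 - (-36466)/((V(-366) + 65497)*(-133134 + 226921)) = -166989 - (-36466)/((5*(88 + (-366)**3 + 2*(-366)**2 + 15*(-366))/(4 - 366) + 65497)*(-133134 + 226921)) = -166989 - (-36466)/((5*(88 - 49027896 + 2*133956 - 5490)/(-362) + 65497)*93787) = -166989 - (-36466)/((5*(-1/362)*(88 - 49027896 + 267912 - 5490) + 65497)*93787) = -166989 - (-36466)/((5*(-1/362)*(-48765386) + 65497)*93787) = -166989 - (-36466)/((121913465/181 + 65497)*93787) = -166989 - (-36466)/((133768422/181)*93787) = -166989 - (-36466)/12545738994114/181 = -166989 - (-36466)*181/12545738994114 = -166989 - 1*(-3300173/6272869497057) = -166989 + 3300173/6272869497057 = -1047500204440751200/6272869497057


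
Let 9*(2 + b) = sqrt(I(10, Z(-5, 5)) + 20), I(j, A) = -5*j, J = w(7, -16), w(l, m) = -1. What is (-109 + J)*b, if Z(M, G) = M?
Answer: 220 - 110*I*sqrt(30)/9 ≈ 220.0 - 66.944*I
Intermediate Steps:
J = -1
b = -2 + I*sqrt(30)/9 (b = -2 + sqrt(-5*10 + 20)/9 = -2 + sqrt(-50 + 20)/9 = -2 + sqrt(-30)/9 = -2 + (I*sqrt(30))/9 = -2 + I*sqrt(30)/9 ≈ -2.0 + 0.60858*I)
(-109 + J)*b = (-109 - 1)*(-2 + I*sqrt(30)/9) = -110*(-2 + I*sqrt(30)/9) = 220 - 110*I*sqrt(30)/9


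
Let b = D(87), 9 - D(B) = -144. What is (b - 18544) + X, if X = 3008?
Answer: -15383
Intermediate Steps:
D(B) = 153 (D(B) = 9 - 1*(-144) = 9 + 144 = 153)
b = 153
(b - 18544) + X = (153 - 18544) + 3008 = -18391 + 3008 = -15383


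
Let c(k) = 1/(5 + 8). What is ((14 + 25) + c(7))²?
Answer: 258064/169 ≈ 1527.0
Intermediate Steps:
c(k) = 1/13
((14 + 25) + c(7))² = ((14 + 25) + 1/13)² = (39 + 1/13)² = (508/13)² = 258064/169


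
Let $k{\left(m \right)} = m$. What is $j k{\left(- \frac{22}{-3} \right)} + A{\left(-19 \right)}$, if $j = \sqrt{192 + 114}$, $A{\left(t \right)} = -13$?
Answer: $-13 + 22 \sqrt{34} \approx 115.28$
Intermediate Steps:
$j = 3 \sqrt{34}$ ($j = \sqrt{306} = 3 \sqrt{34} \approx 17.493$)
$j k{\left(- \frac{22}{-3} \right)} + A{\left(-19 \right)} = 3 \sqrt{34} \left(- \frac{22}{-3}\right) - 13 = 3 \sqrt{34} \left(\left(-22\right) \left(- \frac{1}{3}\right)\right) - 13 = 3 \sqrt{34} \cdot \frac{22}{3} - 13 = 22 \sqrt{34} - 13 = -13 + 22 \sqrt{34}$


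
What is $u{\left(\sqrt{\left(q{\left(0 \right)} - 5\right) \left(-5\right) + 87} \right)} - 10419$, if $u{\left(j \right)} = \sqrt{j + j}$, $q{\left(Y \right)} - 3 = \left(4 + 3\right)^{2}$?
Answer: $-10419 + 2 \sqrt[4]{37} \sqrt{i} \approx -10416.0 + 3.4879 i$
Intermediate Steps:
$q{\left(Y \right)} = 52$ ($q{\left(Y \right)} = 3 + \left(4 + 3\right)^{2} = 3 + 7^{2} = 3 + 49 = 52$)
$u{\left(j \right)} = \sqrt{2} \sqrt{j}$ ($u{\left(j \right)} = \sqrt{2 j} = \sqrt{2} \sqrt{j}$)
$u{\left(\sqrt{\left(q{\left(0 \right)} - 5\right) \left(-5\right) + 87} \right)} - 10419 = \sqrt{2} \sqrt{\sqrt{\left(52 - 5\right) \left(-5\right) + 87}} - 10419 = \sqrt{2} \sqrt{\sqrt{47 \left(-5\right) + 87}} - 10419 = \sqrt{2} \sqrt{\sqrt{-235 + 87}} - 10419 = \sqrt{2} \sqrt{\sqrt{-148}} - 10419 = \sqrt{2} \sqrt{2 i \sqrt{37}} - 10419 = \sqrt{2} \sqrt{2} \sqrt[4]{37} \sqrt{i} - 10419 = 2 \sqrt[4]{37} \sqrt{i} - 10419 = -10419 + 2 \sqrt[4]{37} \sqrt{i}$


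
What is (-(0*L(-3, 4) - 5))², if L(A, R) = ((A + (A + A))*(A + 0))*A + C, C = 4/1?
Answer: 25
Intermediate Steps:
C = 4 (C = 4*1 = 4)
L(A, R) = 4 + 3*A³ (L(A, R) = ((A + (A + A))*(A + 0))*A + 4 = ((A + 2*A)*A)*A + 4 = ((3*A)*A)*A + 4 = (3*A²)*A + 4 = 3*A³ + 4 = 4 + 3*A³)
(-(0*L(-3, 4) - 5))² = (-(0*(4 + 3*(-3)³) - 5))² = (-(0*(4 + 3*(-27)) - 5))² = (-(0*(4 - 81) - 5))² = (-(0*(-77) - 5))² = (-(0 - 5))² = (-1*(-5))² = 5² = 25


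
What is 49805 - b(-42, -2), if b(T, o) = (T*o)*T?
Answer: 53333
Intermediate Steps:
b(T, o) = o*T**2
49805 - b(-42, -2) = 49805 - (-2)*(-42)**2 = 49805 - (-2)*1764 = 49805 - 1*(-3528) = 49805 + 3528 = 53333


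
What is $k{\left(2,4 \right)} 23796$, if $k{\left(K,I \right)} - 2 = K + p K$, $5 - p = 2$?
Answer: $237960$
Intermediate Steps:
$p = 3$ ($p = 5 - 2 = 3$)
$k{\left(K,I \right)} = 2 + 4 K$ ($k{\left(K,I \right)} = 2 + \left(K + 3 K\right) = 2 + 4 K$)
$k{\left(2,4 \right)} 23796 = \left(2 + 4 \cdot 2\right) 23796 = \left(2 + 8\right) 23796 = 10 \cdot 23796 = 237960$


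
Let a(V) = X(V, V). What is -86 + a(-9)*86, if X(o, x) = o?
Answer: -860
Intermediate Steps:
a(V) = V
-86 + a(-9)*86 = -86 - 9*86 = -86 - 774 = -860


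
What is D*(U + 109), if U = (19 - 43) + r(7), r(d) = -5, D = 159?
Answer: 12720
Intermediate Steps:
U = -29 (U = (19 - 43) - 5 = -24 - 5 = -29)
D*(U + 109) = 159*(-29 + 109) = 159*80 = 12720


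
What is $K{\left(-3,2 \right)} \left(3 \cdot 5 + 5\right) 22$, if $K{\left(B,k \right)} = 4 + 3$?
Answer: $3080$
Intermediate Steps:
$K{\left(B,k \right)} = 7$
$K{\left(-3,2 \right)} \left(3 \cdot 5 + 5\right) 22 = 7 \left(3 \cdot 5 + 5\right) 22 = 7 \left(15 + 5\right) 22 = 7 \cdot 20 \cdot 22 = 140 \cdot 22 = 3080$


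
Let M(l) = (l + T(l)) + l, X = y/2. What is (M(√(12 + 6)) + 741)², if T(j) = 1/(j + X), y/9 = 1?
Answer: 4968833/9 + 20804*√2/3 ≈ 5.6190e+5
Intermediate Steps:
y = 9 (y = 9*1 = 9)
X = 9/2 ≈ 4.5000
T(j) = 1/(9/2 + j) (T(j) = 1/(j + 9/2) = 1/(9/2 + j))
M(l) = 2*l + 2/(9 + 2*l) (M(l) = (l + 2/(9 + 2*l)) + l = 2*l + 2/(9 + 2*l))
(M(√(12 + 6)) + 741)² = (2*(1 + √(12 + 6)*(9 + 2*√(12 + 6)))/(9 + 2*√(12 + 6)) + 741)² = (2*(1 + √18*(9 + 2*√18))/(9 + 2*√18) + 741)² = (2*(1 + (3*√2)*(9 + 2*(3*√2)))/(9 + 2*(3*√2)) + 741)² = (2*(1 + (3*√2)*(9 + 6*√2))/(9 + 6*√2) + 741)² = (2*(1 + 3*√2*(9 + 6*√2))/(9 + 6*√2) + 741)² = (741 + 2*(1 + 3*√2*(9 + 6*√2))/(9 + 6*√2))²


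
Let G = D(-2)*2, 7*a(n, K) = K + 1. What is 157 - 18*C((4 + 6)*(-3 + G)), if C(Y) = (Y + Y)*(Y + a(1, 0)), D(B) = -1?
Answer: -627101/7 ≈ -89586.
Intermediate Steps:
a(n, K) = ⅐ + K/7 (a(n, K) = (K + 1)/7 = (1 + K)/7 = ⅐ + K/7)
G = -2 (G = -1*2 = -2)
C(Y) = 2*Y*(⅐ + Y) (C(Y) = (Y + Y)*(Y + (⅐ + (⅐)*0)) = (2*Y)*(Y + (⅐ + 0)) = (2*Y)*(Y + ⅐) = (2*Y)*(⅐ + Y) = 2*Y*(⅐ + Y))
157 - 18*C((4 + 6)*(-3 + G)) = 157 - 36*(4 + 6)*(-3 - 2)*(1 + 7*((4 + 6)*(-3 - 2)))/7 = 157 - 36*10*(-5)*(1 + 7*(10*(-5)))/7 = 157 - 36*(-50)*(1 + 7*(-50))/7 = 157 - 36*(-50)*(1 - 350)/7 = 157 - 36*(-50)*(-349)/7 = 157 - 18*34900/7 = 157 - 628200/7 = -627101/7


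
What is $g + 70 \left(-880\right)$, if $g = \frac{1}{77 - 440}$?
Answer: $- \frac{22360801}{363} \approx -61600.0$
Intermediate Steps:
$g = - \frac{1}{363}$ ($g = \frac{1}{-363} = - \frac{1}{363} \approx -0.0027548$)
$g + 70 \left(-880\right) = - \frac{1}{363} + 70 \left(-880\right) = - \frac{1}{363} - 61600 = - \frac{22360801}{363}$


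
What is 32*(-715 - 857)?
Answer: -50304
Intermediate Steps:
32*(-715 - 857) = 32*(-1572) = -50304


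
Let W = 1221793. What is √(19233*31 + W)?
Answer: 4*√113626 ≈ 1348.3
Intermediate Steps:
√(19233*31 + W) = √(19233*31 + 1221793) = √(596223 + 1221793) = √1818016 = 4*√113626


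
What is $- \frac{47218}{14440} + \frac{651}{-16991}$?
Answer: $- \frac{405840739}{122675020} \approx -3.3083$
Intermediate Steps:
$- \frac{47218}{14440} + \frac{651}{-16991} = \left(-47218\right) \frac{1}{14440} + 651 \left(- \frac{1}{16991}\right) = - \frac{23609}{7220} - \frac{651}{16991} = - \frac{405840739}{122675020}$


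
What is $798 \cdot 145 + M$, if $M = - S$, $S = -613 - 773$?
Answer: $117096$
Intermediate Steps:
$S = -1386$
$M = 1386$ ($M = \left(-1\right) \left(-1386\right) = 1386$)
$798 \cdot 145 + M = 798 \cdot 145 + 1386 = 115710 + 1386 = 117096$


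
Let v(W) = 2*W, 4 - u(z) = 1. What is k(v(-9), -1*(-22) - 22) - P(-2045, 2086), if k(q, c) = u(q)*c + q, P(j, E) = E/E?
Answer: -19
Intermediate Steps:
u(z) = 3 (u(z) = 4 - 1*1 = 4 - 1 = 3)
P(j, E) = 1
k(q, c) = q + 3*c (k(q, c) = 3*c + q = q + 3*c)
k(v(-9), -1*(-22) - 22) - P(-2045, 2086) = (2*(-9) + 3*(-1*(-22) - 22)) - 1*1 = (-18 + 3*(22 - 22)) - 1 = (-18 + 3*0) - 1 = (-18 + 0) - 1 = -18 - 1 = -19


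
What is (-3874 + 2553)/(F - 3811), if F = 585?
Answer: 1321/3226 ≈ 0.40949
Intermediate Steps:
(-3874 + 2553)/(F - 3811) = (-3874 + 2553)/(585 - 3811) = -1321/(-3226) = -1321*(-1/3226) = 1321/3226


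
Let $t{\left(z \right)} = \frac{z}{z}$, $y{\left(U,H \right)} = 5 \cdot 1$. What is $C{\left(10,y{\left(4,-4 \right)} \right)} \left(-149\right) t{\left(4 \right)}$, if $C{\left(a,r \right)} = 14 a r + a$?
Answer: $-105790$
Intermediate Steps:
$y{\left(U,H \right)} = 5$
$t{\left(z \right)} = 1$
$C{\left(a,r \right)} = a + 14 a r$ ($C{\left(a,r \right)} = 14 a r + a = a + 14 a r$)
$C{\left(10,y{\left(4,-4 \right)} \right)} \left(-149\right) t{\left(4 \right)} = 10 \left(1 + 14 \cdot 5\right) \left(-149\right) 1 = 10 \left(1 + 70\right) \left(-149\right) 1 = 10 \cdot 71 \left(-149\right) 1 = 710 \left(-149\right) 1 = \left(-105790\right) 1 = -105790$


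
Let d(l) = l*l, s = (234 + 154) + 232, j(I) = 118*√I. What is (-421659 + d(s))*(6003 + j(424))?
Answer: -223665777 - 8793124*√106 ≈ -3.1420e+8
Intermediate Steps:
s = 620 (s = 388 + 232 = 620)
d(l) = l²
(-421659 + d(s))*(6003 + j(424)) = (-421659 + 620²)*(6003 + 118*√424) = (-421659 + 384400)*(6003 + 118*(2*√106)) = -37259*(6003 + 236*√106) = -223665777 - 8793124*√106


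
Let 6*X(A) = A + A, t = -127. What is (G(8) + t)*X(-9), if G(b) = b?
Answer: 357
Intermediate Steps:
X(A) = A/3 (X(A) = (A + A)/6 = (2*A)/6 = A/3)
(G(8) + t)*X(-9) = (8 - 127)*((1/3)*(-9)) = -119*(-3) = 357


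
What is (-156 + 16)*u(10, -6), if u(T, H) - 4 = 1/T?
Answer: -574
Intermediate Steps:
u(T, H) = 4 + 1/T
(-156 + 16)*u(10, -6) = (-156 + 16)*(4 + 1/10) = -140*(4 + ⅒) = -140*41/10 = -574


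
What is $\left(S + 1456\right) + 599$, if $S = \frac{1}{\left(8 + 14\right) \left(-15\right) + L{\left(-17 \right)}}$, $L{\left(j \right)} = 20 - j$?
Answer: $\frac{602114}{293} \approx 2055.0$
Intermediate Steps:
$S = - \frac{1}{293}$ ($S = \frac{1}{\left(8 + 14\right) \left(-15\right) + \left(20 - -17\right)} = \frac{1}{22 \left(-15\right) + \left(20 + 17\right)} = \frac{1}{-330 + 37} = \frac{1}{-293} = - \frac{1}{293} \approx -0.003413$)
$\left(S + 1456\right) + 599 = \left(- \frac{1}{293} + 1456\right) + 599 = \frac{426607}{293} + 599 = \frac{602114}{293}$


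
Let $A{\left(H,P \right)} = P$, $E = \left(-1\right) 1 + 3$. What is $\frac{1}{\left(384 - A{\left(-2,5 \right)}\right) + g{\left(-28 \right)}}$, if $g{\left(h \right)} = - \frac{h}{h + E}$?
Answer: $\frac{13}{4913} \approx 0.002646$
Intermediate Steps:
$E = 2$ ($E = -1 + 3 = 2$)
$g{\left(h \right)} = - \frac{h}{2 + h}$ ($g{\left(h \right)} = - \frac{h}{h + 2} = - \frac{h}{2 + h}$)
$\frac{1}{\left(384 - A{\left(-2,5 \right)}\right) + g{\left(-28 \right)}} = \frac{1}{\left(384 - 5\right) - - \frac{28}{2 - 28}} = \frac{1}{\left(384 - 5\right) - - \frac{28}{-26}} = \frac{1}{379 - \left(-28\right) \left(- \frac{1}{26}\right)} = \frac{1}{379 - \frac{14}{13}} = \frac{1}{\frac{4913}{13}} = \frac{13}{4913}$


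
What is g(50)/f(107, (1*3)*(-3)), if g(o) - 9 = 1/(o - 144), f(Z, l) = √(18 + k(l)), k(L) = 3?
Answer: 845*√21/1974 ≈ 1.9616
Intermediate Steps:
f(Z, l) = √21 (f(Z, l) = √(18 + 3) = √21)
g(o) = 9 + 1/(-144 + o) (g(o) = 9 + 1/(o - 144) = 9 + 1/(-144 + o))
g(50)/f(107, (1*3)*(-3)) = ((-1295 + 9*50)/(-144 + 50))/(√21) = ((-1295 + 450)/(-94))*(√21/21) = (-1/94*(-845))*(√21/21) = 845*(√21/21)/94 = 845*√21/1974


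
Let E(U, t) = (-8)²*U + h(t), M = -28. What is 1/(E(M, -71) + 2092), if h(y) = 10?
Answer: 1/310 ≈ 0.0032258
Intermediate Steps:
E(U, t) = 10 + 64*U (E(U, t) = (-8)²*U + 10 = 64*U + 10 = 10 + 64*U)
1/(E(M, -71) + 2092) = 1/((10 + 64*(-28)) + 2092) = 1/((10 - 1792) + 2092) = 1/(-1782 + 2092) = 1/310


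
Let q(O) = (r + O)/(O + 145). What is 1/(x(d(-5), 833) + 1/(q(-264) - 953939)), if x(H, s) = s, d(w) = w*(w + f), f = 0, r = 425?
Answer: 16216986/13508749321 ≈ 0.0012005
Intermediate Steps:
d(w) = w**2 (d(w) = w*(w + 0) = w*w = w**2)
q(O) = (425 + O)/(145 + O) (q(O) = (425 + O)/(O + 145) = (425 + O)/(145 + O))
1/(x(d(-5), 833) + 1/(q(-264) - 953939)) = 1/(833 + 1/((425 - 264)/(145 - 264) - 953939)) = 1/(833 + 1/(161/(-119) - 953939)) = 1/(833 + 1/(-1/119*161 - 953939)) = 1/(833 + 1/(-23/17 - 953939)) = 1/(833 + 1/(-16216986/17)) = 1/(833 - 17/16216986) = 1/(13508749321/16216986) = 16216986/13508749321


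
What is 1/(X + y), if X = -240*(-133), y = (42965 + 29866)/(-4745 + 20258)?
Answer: 5171/165082597 ≈ 3.1324e-5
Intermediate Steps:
y = 24277/5171 (y = 72831/15513 = 72831*(1/15513) = 24277/5171 ≈ 4.6948)
X = 31920
1/(X + y) = 1/(31920 + 24277/5171) = 1/(165082597/5171) = 5171/165082597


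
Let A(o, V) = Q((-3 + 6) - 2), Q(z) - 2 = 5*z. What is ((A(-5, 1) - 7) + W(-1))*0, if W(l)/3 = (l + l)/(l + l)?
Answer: 0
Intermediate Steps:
Q(z) = 2 + 5*z
A(o, V) = 7 (A(o, V) = 2 + 5*((-3 + 6) - 2) = 2 + 5*(3 - 2) = 2 + 5*1 = 2 + 5 = 7)
W(l) = 3 (W(l) = 3*((l + l)/(l + l)) = 3*((2*l)/((2*l))) = 3*((2*l)*(1/(2*l))) = 3*1 = 3)
((A(-5, 1) - 7) + W(-1))*0 = ((7 - 7) + 3)*0 = (0 + 3)*0 = 3*0 = 0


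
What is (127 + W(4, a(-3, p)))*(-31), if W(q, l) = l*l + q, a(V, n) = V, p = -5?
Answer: -4340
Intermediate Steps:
W(q, l) = q + l² (W(q, l) = l² + q = q + l²)
(127 + W(4, a(-3, p)))*(-31) = (127 + (4 + (-3)²))*(-31) = (127 + (4 + 9))*(-31) = (127 + 13)*(-31) = 140*(-31) = -4340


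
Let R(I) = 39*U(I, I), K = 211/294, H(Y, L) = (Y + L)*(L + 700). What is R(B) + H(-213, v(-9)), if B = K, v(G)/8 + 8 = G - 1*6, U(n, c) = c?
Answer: -20072753/98 ≈ -2.0482e+5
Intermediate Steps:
v(G) = -112 + 8*G (v(G) = -64 + 8*(G - 1*6) = -64 + 8*(G - 6) = -64 + 8*(-6 + G) = -64 + (-48 + 8*G) = -112 + 8*G)
H(Y, L) = (700 + L)*(L + Y) (H(Y, L) = (L + Y)*(700 + L) = (700 + L)*(L + Y))
K = 211/294 (K = 211*(1/294) = 211/294 ≈ 0.71769)
B = 211/294 ≈ 0.71769
R(I) = 39*I
R(B) + H(-213, v(-9)) = 39*(211/294) + ((-112 + 8*(-9))² + 700*(-112 + 8*(-9)) + 700*(-213) + (-112 + 8*(-9))*(-213)) = 2743/98 + ((-112 - 72)² + 700*(-112 - 72) - 149100 + (-112 - 72)*(-213)) = 2743/98 + ((-184)² + 700*(-184) - 149100 - 184*(-213)) = 2743/98 + (33856 - 128800 - 149100 + 39192) = 2743/98 - 204852 = -20072753/98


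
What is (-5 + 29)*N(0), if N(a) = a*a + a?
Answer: 0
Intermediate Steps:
N(a) = a + a**2 (N(a) = a**2 + a = a + a**2)
(-5 + 29)*N(0) = (-5 + 29)*(0*(1 + 0)) = 24*(0*1) = 24*0 = 0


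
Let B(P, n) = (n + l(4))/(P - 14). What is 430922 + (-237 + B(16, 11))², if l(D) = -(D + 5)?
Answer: 486618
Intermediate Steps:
l(D) = -5 - D (l(D) = -(5 + D) = -5 - D)
B(P, n) = (-9 + n)/(-14 + P) (B(P, n) = (n + (-5 - 1*4))/(P - 14) = (n + (-5 - 4))/(-14 + P) = (n - 9)/(-14 + P) = (-9 + n)/(-14 + P))
430922 + (-237 + B(16, 11))² = 430922 + (-237 + (-9 + 11)/(-14 + 16))² = 430922 + (-237 + 2/2)² = 430922 + (-237 + (½)*2)² = 430922 + (-237 + 1)² = 430922 + (-236)² = 430922 + 55696 = 486618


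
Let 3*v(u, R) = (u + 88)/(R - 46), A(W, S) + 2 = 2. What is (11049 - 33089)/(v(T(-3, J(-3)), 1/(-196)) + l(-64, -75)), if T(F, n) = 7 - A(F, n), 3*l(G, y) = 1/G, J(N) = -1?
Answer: 38157058560/1200697 ≈ 31779.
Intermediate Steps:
A(W, S) = 0 (A(W, S) = -2 + 2 = 0)
l(G, y) = 1/(3*G)
T(F, n) = 7 (T(F, n) = 7 - 1*0 = 7 + 0 = 7)
v(u, R) = (88 + u)/(3*(-46 + R)) (v(u, R) = ((u + 88)/(R - 46))/3 = ((88 + u)/(-46 + R))/3 = (88 + u)/(3*(-46 + R)))
(11049 - 33089)/(v(T(-3, J(-3)), 1/(-196)) + l(-64, -75)) = (11049 - 33089)/((88 + 7)/(3*(-46 + 1/(-196))) + (⅓)/(-64)) = -22040/((⅓)*95/(-46 - 1/196) + (⅓)*(-1/64)) = -22040/((⅓)*95/(-9017/196) - 1/192) = -22040/((⅓)*(-196/9017)*95 - 1/192) = -22040/(-18620/27051 - 1/192) = -22040/(-1200697/1731264) = -22040*(-1731264/1200697) = 38157058560/1200697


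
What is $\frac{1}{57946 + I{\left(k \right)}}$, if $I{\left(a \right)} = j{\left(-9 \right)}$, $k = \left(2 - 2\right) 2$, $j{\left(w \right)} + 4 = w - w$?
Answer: $\frac{1}{57942} \approx 1.7259 \cdot 10^{-5}$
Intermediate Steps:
$j{\left(w \right)} = -4$ ($j{\left(w \right)} = -4 + \left(w - w\right) = -4 + 0 = -4$)
$k = 0$ ($k = 0 \cdot 2 = 0$)
$I{\left(a \right)} = -4$
$\frac{1}{57946 + I{\left(k \right)}} = \frac{1}{57946 - 4} = \frac{1}{57942}$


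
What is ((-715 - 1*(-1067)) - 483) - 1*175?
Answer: -306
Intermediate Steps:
((-715 - 1*(-1067)) - 483) - 1*175 = ((-715 + 1067) - 483) - 175 = (352 - 483) - 175 = -131 - 175 = -306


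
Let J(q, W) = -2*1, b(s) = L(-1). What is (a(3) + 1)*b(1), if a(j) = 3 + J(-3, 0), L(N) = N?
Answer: -2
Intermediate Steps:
b(s) = -1
J(q, W) = -2
a(j) = 1 (a(j) = 3 - 2 = 1)
(a(3) + 1)*b(1) = (1 + 1)*(-1) = 2*(-1) = -2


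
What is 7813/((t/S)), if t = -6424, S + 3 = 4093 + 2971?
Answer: -55167593/6424 ≈ -8587.7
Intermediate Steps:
S = 7061 (S = -3 + (4093 + 2971) = -3 + 7064 = 7061)
7813/((t/S)) = 7813/((-6424/7061)) = 7813/((-6424*1/7061)) = 7813/(-6424/7061) = 7813*(-7061/6424) = -55167593/6424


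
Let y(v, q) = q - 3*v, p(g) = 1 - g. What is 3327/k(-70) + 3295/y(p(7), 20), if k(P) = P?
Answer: 26056/665 ≈ 39.182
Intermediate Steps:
3327/k(-70) + 3295/y(p(7), 20) = 3327/(-70) + 3295/(20 - 3*(1 - 1*7)) = 3327*(-1/70) + 3295/(20 - 3*(1 - 7)) = -3327/70 + 3295/(20 - 3*(-6)) = -3327/70 + 3295/(20 + 18) = -3327/70 + 3295/38 = 26056/665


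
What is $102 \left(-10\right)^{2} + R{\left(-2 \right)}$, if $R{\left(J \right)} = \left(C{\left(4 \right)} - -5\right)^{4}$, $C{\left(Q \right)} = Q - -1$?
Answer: $20200$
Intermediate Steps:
$C{\left(Q \right)} = 1 + Q$ ($C{\left(Q \right)} = Q + 1 = 1 + Q$)
$R{\left(J \right)} = 10000$ ($R{\left(J \right)} = \left(\left(1 + 4\right) - -5\right)^{4} = \left(5 + 5\right)^{4} = 10^{4} = 10000$)
$102 \left(-10\right)^{2} + R{\left(-2 \right)} = 102 \left(-10\right)^{2} + 10000 = 102 \cdot 100 + 10000 = 10200 + 10000 = 20200$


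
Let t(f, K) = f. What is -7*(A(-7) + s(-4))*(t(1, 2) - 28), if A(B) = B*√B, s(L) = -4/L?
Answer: 189 - 1323*I*√7 ≈ 189.0 - 3500.3*I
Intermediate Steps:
A(B) = B^(3/2)
-7*(A(-7) + s(-4))*(t(1, 2) - 28) = -7*((-7)^(3/2) - 4/(-4))*(1 - 28) = -7*(-7*I*√7 - 4*(-¼))*(-27) = -7*(-7*I*√7 + 1)*(-27) = -7*(1 - 7*I*√7)*(-27) = -7*(-27 + 189*I*√7) = 189 - 1323*I*√7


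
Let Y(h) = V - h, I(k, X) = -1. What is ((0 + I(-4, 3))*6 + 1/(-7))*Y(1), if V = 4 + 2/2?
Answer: -172/7 ≈ -24.571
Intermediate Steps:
V = 5 (V = 4 + 2*(1/2) = 4 + 1 = 5)
Y(h) = 5 - h
((0 + I(-4, 3))*6 + 1/(-7))*Y(1) = ((0 - 1)*6 + 1/(-7))*(5 - 1*1) = (-1*6 - 1/7)*(5 - 1) = (-6 - 1/7)*4 = -43/7*4 = -172/7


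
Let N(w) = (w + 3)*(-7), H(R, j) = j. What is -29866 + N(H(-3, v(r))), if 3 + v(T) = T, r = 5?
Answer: -29901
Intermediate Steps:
v(T) = -3 + T
N(w) = -21 - 7*w (N(w) = (3 + w)*(-7) = -21 - 7*w)
-29866 + N(H(-3, v(r))) = -29866 + (-21 - 7*(-3 + 5)) = -29866 + (-21 - 7*2) = -29866 + (-21 - 14) = -29866 - 35 = -29901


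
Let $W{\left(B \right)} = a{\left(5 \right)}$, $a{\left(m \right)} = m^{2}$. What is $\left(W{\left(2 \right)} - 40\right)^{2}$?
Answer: $225$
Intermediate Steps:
$W{\left(B \right)} = 25$ ($W{\left(B \right)} = 5^{2} = 25$)
$\left(W{\left(2 \right)} - 40\right)^{2} = \left(25 - 40\right)^{2} = \left(-15\right)^{2} = 225$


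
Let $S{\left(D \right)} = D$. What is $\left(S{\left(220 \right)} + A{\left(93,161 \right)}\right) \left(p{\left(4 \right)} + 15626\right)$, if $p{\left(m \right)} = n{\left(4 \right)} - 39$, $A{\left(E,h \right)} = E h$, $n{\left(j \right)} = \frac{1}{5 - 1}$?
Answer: $\frac{947268357}{4} \approx 2.3682 \cdot 10^{8}$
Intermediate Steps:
$n{\left(j \right)} = \frac{1}{4}$
$p{\left(m \right)} = - \frac{155}{4}$ ($p{\left(m \right)} = \frac{1}{4} - 39 = - \frac{155}{4}$)
$\left(S{\left(220 \right)} + A{\left(93,161 \right)}\right) \left(p{\left(4 \right)} + 15626\right) = \left(220 + 93 \cdot 161\right) \left(- \frac{155}{4} + 15626\right) = \left(220 + 14973\right) \frac{62349}{4} = 15193 \cdot \frac{62349}{4} = \frac{947268357}{4}$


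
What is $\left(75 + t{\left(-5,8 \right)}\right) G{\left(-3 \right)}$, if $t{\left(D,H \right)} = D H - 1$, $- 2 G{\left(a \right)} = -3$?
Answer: $51$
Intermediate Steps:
$G{\left(a \right)} = \frac{3}{2}$ ($G{\left(a \right)} = \left(- \frac{1}{2}\right) \left(-3\right) = \frac{3}{2}$)
$t{\left(D,H \right)} = -1 + D H$
$\left(75 + t{\left(-5,8 \right)}\right) G{\left(-3 \right)} = \left(75 - 41\right) \frac{3}{2} = 34 \cdot \frac{3}{2} = 51$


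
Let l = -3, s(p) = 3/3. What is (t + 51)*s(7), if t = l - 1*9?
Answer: 39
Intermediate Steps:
s(p) = 1 (s(p) = 3*(⅓) = 1)
t = -12 (t = -3 - 1*9 = -3 - 9 = -12)
(t + 51)*s(7) = (-12 + 51)*1 = 39*1 = 39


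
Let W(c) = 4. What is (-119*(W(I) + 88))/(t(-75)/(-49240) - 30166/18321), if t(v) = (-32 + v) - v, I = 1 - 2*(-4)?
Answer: 617279742870/92799223 ≈ 6651.8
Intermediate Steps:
I = 9 (I = 1 + 8 = 9)
t(v) = -32
(-119*(W(I) + 88))/(t(-75)/(-49240) - 30166/18321) = (-119*(4 + 88))/(-32/(-49240) - 30166/18321) = (-119*92)/(-32*(-1/49240) - 30166*1/18321) = -10948/(4/6155 - 30166/18321) = -10948/(-185598446/112765755) = -10948*(-112765755/185598446) = 617279742870/92799223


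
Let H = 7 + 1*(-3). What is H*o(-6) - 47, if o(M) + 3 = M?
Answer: -83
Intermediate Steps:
H = 4 (H = 7 - 3 = 4)
o(M) = -3 + M
H*o(-6) - 47 = 4*(-3 - 6) - 47 = 4*(-9) - 47 = -36 - 47 = -83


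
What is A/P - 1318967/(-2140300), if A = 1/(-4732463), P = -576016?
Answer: 898867571554461959/1458600756043835600 ≈ 0.61625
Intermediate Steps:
A = -1/4732463 ≈ -2.1131e-7
A/P - 1318967/(-2140300) = -1/4732463/(-576016) - 1318967/(-2140300) = -1/4732463*(-1/576016) - 1318967*(-1/2140300) = 1/2725974407408 + 1318967/2140300 = 898867571554461959/1458600756043835600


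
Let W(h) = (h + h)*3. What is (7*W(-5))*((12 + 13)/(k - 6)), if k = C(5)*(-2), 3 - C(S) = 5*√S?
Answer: -15750/89 - 13125*√5/89 ≈ -506.72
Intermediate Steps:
C(S) = 3 - 5*√S
k = -6 + 10*√5 (k = (3 - 5*√5)*(-2) = -6 + 10*√5 ≈ 16.361)
W(h) = 6*h (W(h) = (2*h)*3 = 6*h)
(7*W(-5))*((12 + 13)/(k - 6)) = (7*(6*(-5)))*((12 + 13)/((-6 + 10*√5) - 6)) = (7*(-30))*(25/(-12 + 10*√5)) = -5250/(-12 + 10*√5)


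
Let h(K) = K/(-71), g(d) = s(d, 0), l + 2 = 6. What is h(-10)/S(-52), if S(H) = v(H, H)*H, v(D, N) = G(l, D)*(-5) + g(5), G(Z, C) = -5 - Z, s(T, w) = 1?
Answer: -5/84916 ≈ -5.8882e-5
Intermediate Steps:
l = 4 (l = -2 + 6 = 4)
g(d) = 1
v(D, N) = 46 (v(D, N) = (-5 - 1*4)*(-5) + 1 = (-5 - 4)*(-5) + 1 = -9*(-5) + 1 = 45 + 1 = 46)
h(K) = -K/71 (h(K) = K*(-1/71) = -K/71)
S(H) = 46*H
h(-10)/S(-52) = (-1/71*(-10))/((46*(-52))) = (10/71)/(-2392) = (10/71)*(-1/2392) = -5/84916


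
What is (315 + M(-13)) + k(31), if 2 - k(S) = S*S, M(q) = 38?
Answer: -606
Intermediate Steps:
k(S) = 2 - S**2 (k(S) = 2 - S*S = 2 - S**2)
(315 + M(-13)) + k(31) = (315 + 38) + (2 - 1*31**2) = 353 + (2 - 1*961) = 353 + (2 - 961) = 353 - 959 = -606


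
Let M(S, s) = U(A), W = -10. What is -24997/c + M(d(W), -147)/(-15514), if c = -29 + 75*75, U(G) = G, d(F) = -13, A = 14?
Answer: -193940901/43408172 ≈ -4.4678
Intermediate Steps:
M(S, s) = 14
c = 5596 (c = -29 + 5625 = 5596)
-24997/c + M(d(W), -147)/(-15514) = -24997/5596 + 14/(-15514) = -24997*1/5596 + 14*(-1/15514) = -24997/5596 - 7/7757 = -193940901/43408172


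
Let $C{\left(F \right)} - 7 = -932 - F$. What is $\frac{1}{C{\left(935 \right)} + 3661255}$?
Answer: $\frac{1}{3659395} \approx 2.7327 \cdot 10^{-7}$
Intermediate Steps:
$C{\left(F \right)} = -925 - F$ ($C{\left(F \right)} = 7 - \left(932 + F\right) = -925 - F$)
$\frac{1}{C{\left(935 \right)} + 3661255} = \frac{1}{\left(-925 - 935\right) + 3661255} = \frac{1}{-1860 + 3661255} = \frac{1}{3659395}$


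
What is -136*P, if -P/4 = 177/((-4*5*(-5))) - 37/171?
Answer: 3613112/4275 ≈ 845.17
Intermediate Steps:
P = -26567/4275 (P = -4*(177/((-4*5*(-5))) - 37/171) = -4*(177/((-20*(-5))) - 37*1/171) = -4*(177/100 - 37/171) = -4*26567/17100 = -26567/4275 ≈ -6.2145)
-136*P = -136*(-26567/4275) = 3613112/4275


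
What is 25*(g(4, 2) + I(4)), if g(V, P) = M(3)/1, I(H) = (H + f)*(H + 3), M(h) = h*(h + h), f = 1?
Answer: 1325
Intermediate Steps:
M(h) = 2*h² (M(h) = h*(2*h) = 2*h²)
I(H) = (1 + H)*(3 + H) (I(H) = (H + 1)*(H + 3) = (1 + H)*(3 + H))
g(V, P) = 18 (g(V, P) = (2*3²)/1 = (2*9)*1 = 18*1 = 18)
25*(g(4, 2) + I(4)) = 25*(18 + (3 + 4² + 4*4)) = 25*(18 + (3 + 16 + 16)) = 25*(18 + 35) = 25*53 = 1325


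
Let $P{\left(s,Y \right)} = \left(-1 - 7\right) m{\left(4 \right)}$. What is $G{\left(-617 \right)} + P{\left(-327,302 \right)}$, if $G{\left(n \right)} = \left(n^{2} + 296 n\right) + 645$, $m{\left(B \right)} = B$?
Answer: $198670$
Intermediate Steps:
$P{\left(s,Y \right)} = -32$ ($P{\left(s,Y \right)} = \left(-1 - 7\right) 4 = \left(-8\right) 4 = -32$)
$G{\left(n \right)} = 645 + n^{2} + 296 n$
$G{\left(-617 \right)} + P{\left(-327,302 \right)} = \left(645 + \left(-617\right)^{2} + 296 \left(-617\right)\right) - 32 = \left(645 + 380689 - 182632\right) - 32 = 198702 - 32 = 198670$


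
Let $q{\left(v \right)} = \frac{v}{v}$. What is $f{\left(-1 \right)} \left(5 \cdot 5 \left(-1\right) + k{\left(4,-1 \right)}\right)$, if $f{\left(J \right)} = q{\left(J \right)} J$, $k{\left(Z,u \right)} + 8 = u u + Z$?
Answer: $28$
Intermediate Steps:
$q{\left(v \right)} = 1$
$k{\left(Z,u \right)} = -8 + Z + u^{2}$ ($k{\left(Z,u \right)} = -8 + \left(u u + Z\right) = -8 + \left(u^{2} + Z\right) = -8 + \left(Z + u^{2}\right) = -8 + Z + u^{2}$)
$f{\left(J \right)} = J$ ($f{\left(J \right)} = 1 J = J$)
$f{\left(-1 \right)} \left(5 \cdot 5 \left(-1\right) + k{\left(4,-1 \right)}\right) = - (5 \cdot 5 \left(-1\right) + \left(-8 + 4 + \left(-1\right)^{2}\right)) = - (25 \left(-1\right) + \left(-8 + 4 + 1\right)) = - (-25 - 3) = \left(-1\right) \left(-28\right) = 28$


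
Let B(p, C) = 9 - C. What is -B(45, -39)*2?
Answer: -96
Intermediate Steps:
-B(45, -39)*2 = -(9 - 1*(-39))*2 = -(9 + 39)*2 = -48*2 = -1*96 = -96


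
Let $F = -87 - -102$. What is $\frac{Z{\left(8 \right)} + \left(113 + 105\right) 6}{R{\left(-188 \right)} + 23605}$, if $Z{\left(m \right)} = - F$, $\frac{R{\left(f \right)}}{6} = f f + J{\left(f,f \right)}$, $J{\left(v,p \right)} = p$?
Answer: $\frac{1293}{234541} \approx 0.0055129$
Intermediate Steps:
$F = 15$ ($F = -87 + 102 = 15$)
$R{\left(f \right)} = 6 f + 6 f^{2}$ ($R{\left(f \right)} = 6 \left(f f + f\right) = 6 \left(f^{2} + f\right) = 6 \left(f + f^{2}\right) = 6 f + 6 f^{2}$)
$Z{\left(m \right)} = -15$ ($Z{\left(m \right)} = \left(-1\right) 15 = -15$)
$\frac{Z{\left(8 \right)} + \left(113 + 105\right) 6}{R{\left(-188 \right)} + 23605} = \frac{-15 + \left(113 + 105\right) 6}{6 \left(-188\right) \left(1 - 188\right) + 23605} = \frac{-15 + 218 \cdot 6}{6 \left(-188\right) \left(-187\right) + 23605} = \frac{-15 + 1308}{210936 + 23605} = \frac{1293}{234541}$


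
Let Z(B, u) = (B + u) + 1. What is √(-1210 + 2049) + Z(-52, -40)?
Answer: -91 + √839 ≈ -62.034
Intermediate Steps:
Z(B, u) = 1 + B + u
√(-1210 + 2049) + Z(-52, -40) = √(-1210 + 2049) + (1 - 52 - 40) = √839 - 91 = -91 + √839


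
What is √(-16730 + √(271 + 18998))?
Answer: √(-16730 + 3*√2141) ≈ 128.81*I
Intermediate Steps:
√(-16730 + √(271 + 18998)) = √(-16730 + √19269) = √(-16730 + 3*√2141)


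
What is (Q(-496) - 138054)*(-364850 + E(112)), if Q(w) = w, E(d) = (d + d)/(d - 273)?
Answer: 1162653686100/23 ≈ 5.0550e+10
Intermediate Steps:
E(d) = 2*d/(-273 + d) (E(d) = (2*d)/(-273 + d) = 2*d/(-273 + d))
(Q(-496) - 138054)*(-364850 + E(112)) = (-496 - 138054)*(-364850 + 2*112/(-273 + 112)) = -138550*(-364850 + 2*112/(-161)) = -138550*(-364850 + 2*112*(-1/161)) = -138550*(-364850 - 32/23) = -138550*(-8391582/23) = 1162653686100/23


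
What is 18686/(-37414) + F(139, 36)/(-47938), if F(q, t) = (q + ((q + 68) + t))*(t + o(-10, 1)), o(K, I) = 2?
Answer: -359717773/448388083 ≈ -0.80225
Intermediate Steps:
F(q, t) = (2 + t)*(68 + t + 2*q) (F(q, t) = (q + ((q + 68) + t))*(t + 2) = (q + ((68 + q) + t))*(2 + t) = (q + (68 + q + t))*(2 + t) = (68 + t + 2*q)*(2 + t) = (2 + t)*(68 + t + 2*q))
18686/(-37414) + F(139, 36)/(-47938) = 18686/(-37414) + (136 + 36² + 4*139 + 70*36 + 2*139*36)/(-47938) = 18686*(-1/37414) + (136 + 1296 + 556 + 2520 + 10008)*(-1/47938) = -9343/18707 + 14516*(-1/47938) = -9343/18707 - 7258/23969 = -359717773/448388083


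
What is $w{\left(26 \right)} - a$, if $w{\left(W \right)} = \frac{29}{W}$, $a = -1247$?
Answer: $\frac{32451}{26} \approx 1248.1$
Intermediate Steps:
$w{\left(26 \right)} - a = \frac{29}{26} - -1247 = 29 \cdot \frac{1}{26} + 1247 = \frac{29}{26} + 1247 = \frac{32451}{26}$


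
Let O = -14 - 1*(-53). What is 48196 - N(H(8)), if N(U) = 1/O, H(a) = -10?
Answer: 1879643/39 ≈ 48196.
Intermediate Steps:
O = 39 (O = -14 + 53 = 39)
N(U) = 1/39
48196 - N(H(8)) = 48196 - 1*1/39 = 48196 - 1/39 = 1879643/39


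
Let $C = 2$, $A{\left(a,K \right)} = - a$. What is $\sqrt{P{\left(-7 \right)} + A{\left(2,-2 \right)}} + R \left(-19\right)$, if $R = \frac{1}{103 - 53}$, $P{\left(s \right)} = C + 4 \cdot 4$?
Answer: $\frac{181}{50} \approx 3.62$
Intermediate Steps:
$P{\left(s \right)} = 18$ ($P{\left(s \right)} = 2 + 4 \cdot 4 = 2 + 16 = 18$)
$R = \frac{1}{50} \approx 0.02$
$\sqrt{P{\left(-7 \right)} + A{\left(2,-2 \right)}} + R \left(-19\right) = \sqrt{18 - 2} + \frac{1}{50} \left(-19\right) = \sqrt{18 - 2} - \frac{19}{50} = \sqrt{16} - \frac{19}{50} = 4 - \frac{19}{50} = \frac{181}{50}$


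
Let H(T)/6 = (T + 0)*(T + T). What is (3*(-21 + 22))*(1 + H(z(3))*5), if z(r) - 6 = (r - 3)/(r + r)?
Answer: 6483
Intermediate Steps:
z(r) = 6 + (-3 + r)/(2*r) (z(r) = 6 + (r - 3)/(r + r) = 6 + (-3 + r)/((2*r)) = 6 + (-3 + r)*(1/(2*r)) = 6 + (-3 + r)/(2*r))
H(T) = 12*T² (H(T) = 6*((T + 0)*(T + T)) = 6*(T*(2*T)) = 6*(2*T²) = 12*T²)
(3*(-21 + 22))*(1 + H(z(3))*5) = (3*(-21 + 22))*(1 + (12*((½)*(-3 + 13*3)/3)²)*5) = (3*1)*(1 + (12*((½)*(⅓)*(-3 + 39))²)*5) = 3*(1 + (12*((½)*(⅓)*36)²)*5) = 3*(1 + (12*6²)*5) = 3*(1 + (12*36)*5) = 3*(1 + 432*5) = 3*(1 + 2160) = 3*2161 = 6483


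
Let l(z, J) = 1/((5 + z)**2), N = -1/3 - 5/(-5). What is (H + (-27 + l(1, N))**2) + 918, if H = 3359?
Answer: 6485833/1296 ≈ 5004.5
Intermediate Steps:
N = 2/3 (N = -1*1/3 - 5*(-1/5) = -1/3 + 1 = 2/3 ≈ 0.66667)
l(z, J) = (5 + z)**(-2)
(H + (-27 + l(1, N))**2) + 918 = (3359 + (-27 + (5 + 1)**(-2))**2) + 918 = (3359 + (-27 + 6**(-2))**2) + 918 = (3359 + (-27 + 1/36)**2) + 918 = (3359 + (-971/36)**2) + 918 = (3359 + 942841/1296) + 918 = 5296105/1296 + 918 = 6485833/1296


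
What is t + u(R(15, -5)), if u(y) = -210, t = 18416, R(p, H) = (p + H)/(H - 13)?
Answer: 18206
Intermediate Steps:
R(p, H) = (H + p)/(-13 + H)
t + u(R(15, -5)) = 18416 - 210 = 18206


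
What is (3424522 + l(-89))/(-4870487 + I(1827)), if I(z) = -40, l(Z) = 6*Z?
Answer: -3423988/4870527 ≈ -0.70300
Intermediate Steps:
(3424522 + l(-89))/(-4870487 + I(1827)) = (3424522 + 6*(-89))/(-4870487 - 40) = (3424522 - 534)/(-4870527) = 3423988*(-1/4870527) = -3423988/4870527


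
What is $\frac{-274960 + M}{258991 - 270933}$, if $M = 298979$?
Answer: $- \frac{24019}{11942} \approx -2.0113$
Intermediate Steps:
$\frac{-274960 + M}{258991 - 270933} = \frac{-274960 + 298979}{258991 - 270933} = \frac{24019}{-11942} = 24019 \left(- \frac{1}{11942}\right) = - \frac{24019}{11942}$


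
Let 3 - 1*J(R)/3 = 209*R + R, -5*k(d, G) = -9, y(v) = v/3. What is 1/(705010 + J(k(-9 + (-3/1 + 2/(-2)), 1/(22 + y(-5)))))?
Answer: 1/703885 ≈ 1.4207e-6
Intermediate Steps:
y(v) = v/3 (y(v) = v*(1/3) = v/3)
k(d, G) = 9/5 (k(d, G) = -1/5*(-9) = 9/5)
J(R) = 9 - 630*R (J(R) = 9 - 3*(209*R + R) = 9 - 630*R)
1/(705010 + J(k(-9 + (-3/1 + 2/(-2)), 1/(22 + y(-5))))) = 1/(705010 + (9 - 630*9/5)) = 1/(705010 + (9 - 1134)) = 1/(705010 - 1125) = 1/703885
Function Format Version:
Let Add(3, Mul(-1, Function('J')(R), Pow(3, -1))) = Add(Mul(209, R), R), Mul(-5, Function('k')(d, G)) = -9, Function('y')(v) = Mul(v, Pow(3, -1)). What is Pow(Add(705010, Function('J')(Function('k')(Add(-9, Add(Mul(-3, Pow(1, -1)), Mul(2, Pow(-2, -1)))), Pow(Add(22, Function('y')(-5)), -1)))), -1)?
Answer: Rational(1, 703885) ≈ 1.4207e-6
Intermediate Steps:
Function('y')(v) = Mul(Rational(1, 3), v) (Function('y')(v) = Mul(v, Rational(1, 3)) = Mul(Rational(1, 3), v))
Function('k')(d, G) = Rational(9, 5) (Function('k')(d, G) = Mul(Rational(-1, 5), -9) = Rational(9, 5))
Function('J')(R) = Add(9, Mul(-630, R)) (Function('J')(R) = Add(9, Mul(-3, Add(Mul(209, R), R))) = Add(9, Mul(-3, Mul(210, R))) = Add(9, Mul(-630, R)))
Pow(Add(705010, Function('J')(Function('k')(Add(-9, Add(Mul(-3, Pow(1, -1)), Mul(2, Pow(-2, -1)))), Pow(Add(22, Function('y')(-5)), -1)))), -1) = Pow(Add(705010, Add(9, Mul(-630, Rational(9, 5)))), -1) = Pow(Add(705010, Add(9, -1134)), -1) = Pow(Add(705010, -1125), -1) = Pow(703885, -1) = Rational(1, 703885)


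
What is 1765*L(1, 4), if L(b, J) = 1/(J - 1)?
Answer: 1765/3 ≈ 588.33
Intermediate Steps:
L(b, J) = 1/(-1 + J)
1765*L(1, 4) = 1765/(-1 + 4) = 1765/3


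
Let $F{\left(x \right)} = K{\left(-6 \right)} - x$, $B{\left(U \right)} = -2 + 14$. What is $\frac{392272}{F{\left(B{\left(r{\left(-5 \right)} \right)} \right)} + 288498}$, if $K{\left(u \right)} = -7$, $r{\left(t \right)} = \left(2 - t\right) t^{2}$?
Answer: $\frac{392272}{288479} \approx 1.3598$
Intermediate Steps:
$r{\left(t \right)} = t^{2} \left(2 - t\right)$
$B{\left(U \right)} = 12$
$F{\left(x \right)} = -7 - x$
$\frac{392272}{F{\left(B{\left(r{\left(-5 \right)} \right)} \right)} + 288498} = \frac{392272}{\left(-7 - 12\right) + 288498} = \frac{392272}{-19 + 288498} = \frac{392272}{288479}$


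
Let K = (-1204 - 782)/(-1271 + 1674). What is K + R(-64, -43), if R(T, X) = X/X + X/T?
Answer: -83983/25792 ≈ -3.2562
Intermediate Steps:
R(T, X) = 1 + X/T
K = -1986/403 ≈ -4.9280
K + R(-64, -43) = -1986/403 + (-64 - 43)/(-64) = -1986/403 - 1/64*(-107) = -1986/403 + 107/64 = -83983/25792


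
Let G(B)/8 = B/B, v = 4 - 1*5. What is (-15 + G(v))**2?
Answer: 49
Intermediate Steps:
v = -1 (v = 4 - 5 = -1)
G(B) = 8 (G(B) = 8*(B/B) = 8*1 = 8)
(-15 + G(v))**2 = (-15 + 8)**2 = (-7)**2 = 49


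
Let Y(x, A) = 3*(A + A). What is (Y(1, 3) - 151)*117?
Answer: -15561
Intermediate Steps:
Y(x, A) = 6*A (Y(x, A) = 3*(2*A) = 6*A)
(Y(1, 3) - 151)*117 = (6*3 - 151)*117 = (18 - 151)*117 = -133*117 = -15561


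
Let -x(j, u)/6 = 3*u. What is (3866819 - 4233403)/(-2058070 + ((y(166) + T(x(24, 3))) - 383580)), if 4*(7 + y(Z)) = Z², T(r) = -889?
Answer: 366584/2435657 ≈ 0.15051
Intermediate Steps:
x(j, u) = -18*u
y(Z) = -7 + Z²/4
(3866819 - 4233403)/(-2058070 + ((y(166) + T(x(24, 3))) - 383580)) = (3866819 - 4233403)/(-2058070 + (((-7 + (¼)*166²) - 889) - 383580)) = -366584/(-2058070 + (((-7 + (¼)*27556) - 889) - 383580)) = -366584/(-2058070 + (((-7 + 6889) - 889) - 383580)) = -366584/(-2058070 + ((6882 - 889) - 383580)) = -366584/(-2058070 + (5993 - 383580)) = -366584/(-2058070 - 377587) = -366584/(-2435657) = -366584*(-1/2435657) = 366584/2435657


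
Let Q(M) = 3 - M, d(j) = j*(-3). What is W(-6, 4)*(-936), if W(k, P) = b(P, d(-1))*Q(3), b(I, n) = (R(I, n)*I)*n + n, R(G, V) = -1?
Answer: 0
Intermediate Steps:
d(j) = -3*j
b(I, n) = n - I*n (b(I, n) = (-I)*n + n = -I*n + n = n - I*n)
W(k, P) = 0 (W(k, P) = ((-3*(-1))*(1 - P))*(3 - 1*3) = (3*(1 - P))*(3 - 3) = (3 - 3*P)*0 = 0)
W(-6, 4)*(-936) = 0*(-936) = 0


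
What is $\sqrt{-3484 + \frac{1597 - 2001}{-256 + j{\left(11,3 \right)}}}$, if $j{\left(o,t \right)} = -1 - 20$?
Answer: $\frac{2 i \sqrt{66802982}}{277} \approx 59.013 i$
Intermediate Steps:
$j{\left(o,t \right)} = -21$
$\sqrt{-3484 + \frac{1597 - 2001}{-256 + j{\left(11,3 \right)}}} = \sqrt{-3484 + \frac{1597 - 2001}{-256 - 21}} = \sqrt{-3484 - \frac{404}{-277}} = \sqrt{-3484 - - \frac{404}{277}} = \sqrt{-3484 + \frac{404}{277}} = \sqrt{- \frac{964664}{277}} = \frac{2 i \sqrt{66802982}}{277}$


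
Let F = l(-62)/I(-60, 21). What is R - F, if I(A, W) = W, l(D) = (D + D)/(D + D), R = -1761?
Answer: -36982/21 ≈ -1761.0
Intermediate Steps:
l(D) = 1 (l(D) = (2*D)/((2*D)) = (2*D)*(1/(2*D)) = 1)
F = 1/21 ≈ 0.047619
R - F = -1761 - 1*1/21 = -1761 - 1/21 = -36982/21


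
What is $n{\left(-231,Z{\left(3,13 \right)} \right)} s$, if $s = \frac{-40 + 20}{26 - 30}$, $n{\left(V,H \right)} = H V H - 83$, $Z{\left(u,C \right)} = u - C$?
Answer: $-115915$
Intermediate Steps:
$n{\left(V,H \right)} = -83 + V H^{2}$ ($n{\left(V,H \right)} = V H^{2} - 83 = -83 + V H^{2}$)
$s = 5$ ($s = - \frac{20}{-4} = \left(-20\right) \left(- \frac{1}{4}\right) = 5$)
$n{\left(-231,Z{\left(3,13 \right)} \right)} s = \left(-83 - 231 \left(3 - 13\right)^{2}\right) 5 = \left(-83 - 231 \left(-10\right)^{2}\right) 5 = \left(-83 - 23100\right) 5 = \left(-23183\right) 5 = -115915$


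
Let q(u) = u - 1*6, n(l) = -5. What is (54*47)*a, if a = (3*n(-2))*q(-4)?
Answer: 380700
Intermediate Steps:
q(u) = -6 + u (q(u) = u - 6 = -6 + u)
a = 150 (a = (3*(-5))*(-6 - 4) = -15*(-10) = 150)
(54*47)*a = (54*47)*150 = 2538*150 = 380700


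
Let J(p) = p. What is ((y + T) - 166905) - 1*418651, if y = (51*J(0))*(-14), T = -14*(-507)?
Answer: -578458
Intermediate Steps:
T = 7098
y = 0 (y = (51*0)*(-14) = 0*(-14) = 0)
((y + T) - 166905) - 1*418651 = ((0 + 7098) - 166905) - 1*418651 = (7098 - 166905) - 418651 = -159807 - 418651 = -578458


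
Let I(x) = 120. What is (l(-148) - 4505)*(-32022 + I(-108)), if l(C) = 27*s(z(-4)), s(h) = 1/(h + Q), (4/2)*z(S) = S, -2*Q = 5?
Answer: 143909922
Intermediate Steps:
Q = -5/2 (Q = -½*5 = -5/2 ≈ -2.5000)
z(S) = S/2
s(h) = 1/(-5/2 + h) (s(h) = 1/(h - 5/2) = 1/(-5/2 + h))
l(C) = -6 (l(C) = 27*(2/(-5 + 2*((½)*(-4)))) = 27*(2/(-5 + 2*(-2))) = 27*(2/(-5 - 4)) = 27*(2/(-9)) = 27*(2*(-⅑)) = 27*(-2/9) = -6)
(l(-148) - 4505)*(-32022 + I(-108)) = (-6 - 4505)*(-32022 + 120) = -4511*(-31902) = 143909922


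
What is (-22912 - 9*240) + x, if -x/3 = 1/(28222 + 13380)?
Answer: -1043045347/41602 ≈ -25072.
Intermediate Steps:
x = -3/41602 (x = -3/(28222 + 13380) = -3/41602 ≈ -7.2112e-5)
(-22912 - 9*240) + x = (-22912 - 9*240) - 3/41602 = (-22912 - 2160) - 3/41602 = -25072 - 3/41602 = -1043045347/41602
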